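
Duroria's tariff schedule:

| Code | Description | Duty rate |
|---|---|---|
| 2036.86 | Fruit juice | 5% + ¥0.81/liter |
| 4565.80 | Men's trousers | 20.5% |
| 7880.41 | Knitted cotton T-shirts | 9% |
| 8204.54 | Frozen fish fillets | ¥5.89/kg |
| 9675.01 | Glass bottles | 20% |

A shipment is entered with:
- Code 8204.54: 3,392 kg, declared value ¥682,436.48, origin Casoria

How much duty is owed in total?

¥19,978.88

Line 1 (8204.54, Casoria, 3,392 kg, ¥682,436.48):
Base rate for 8204.54 is ¥5.89/kg.
Duty = 3,392 × ¥5.89 = ¥19,978.88.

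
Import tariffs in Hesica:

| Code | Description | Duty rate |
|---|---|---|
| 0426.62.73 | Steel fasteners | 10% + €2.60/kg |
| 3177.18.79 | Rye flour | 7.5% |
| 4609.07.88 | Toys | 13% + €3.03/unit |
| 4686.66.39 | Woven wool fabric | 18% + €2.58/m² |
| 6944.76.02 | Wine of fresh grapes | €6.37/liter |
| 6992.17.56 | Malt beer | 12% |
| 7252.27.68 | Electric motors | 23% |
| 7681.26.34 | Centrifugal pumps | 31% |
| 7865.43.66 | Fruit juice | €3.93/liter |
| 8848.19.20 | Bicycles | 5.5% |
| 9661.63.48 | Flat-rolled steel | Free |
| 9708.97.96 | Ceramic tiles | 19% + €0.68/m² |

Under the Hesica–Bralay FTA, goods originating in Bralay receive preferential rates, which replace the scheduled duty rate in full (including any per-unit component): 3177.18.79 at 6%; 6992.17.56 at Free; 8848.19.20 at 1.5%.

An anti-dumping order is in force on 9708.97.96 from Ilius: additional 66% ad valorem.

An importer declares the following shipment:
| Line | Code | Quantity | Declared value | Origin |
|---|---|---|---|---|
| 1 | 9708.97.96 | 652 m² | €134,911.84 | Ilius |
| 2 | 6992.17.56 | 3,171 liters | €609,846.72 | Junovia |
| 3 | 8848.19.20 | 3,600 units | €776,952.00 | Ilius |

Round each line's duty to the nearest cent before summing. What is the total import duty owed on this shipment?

Line 1 (9708.97.96, Ilius, 652 m², €134,911.84):
Base rate for 9708.97.96 is 19% + €0.68/m².
Additional duty on 9708.97.96 from Ilius: +66%. Applied ad valorem rate: 19% + 66% = 85%.
Duty = €134,911.84 × 85% + 652 × €0.68 = €115,118.42.
Line 2 (6992.17.56, Junovia, 3,171 liters, €609,846.72):
Base rate for 6992.17.56 is 12%.
6992.17.56 has an FTA preferential rate, but origin Junovia is not Bralay; base rate stands.
Duty = €609,846.72 × 12% = €73,181.61.
Line 3 (8848.19.20, Ilius, 3,600 units, €776,952.00):
Base rate for 8848.19.20 is 5.5%.
8848.19.20 has an FTA preferential rate, but origin Ilius is not Bralay; base rate stands.
Duty = €776,952.00 × 5.5% = €42,732.36.
Total = €115,118.42 + €73,181.61 + €42,732.36 = €231,032.39.

€231,032.39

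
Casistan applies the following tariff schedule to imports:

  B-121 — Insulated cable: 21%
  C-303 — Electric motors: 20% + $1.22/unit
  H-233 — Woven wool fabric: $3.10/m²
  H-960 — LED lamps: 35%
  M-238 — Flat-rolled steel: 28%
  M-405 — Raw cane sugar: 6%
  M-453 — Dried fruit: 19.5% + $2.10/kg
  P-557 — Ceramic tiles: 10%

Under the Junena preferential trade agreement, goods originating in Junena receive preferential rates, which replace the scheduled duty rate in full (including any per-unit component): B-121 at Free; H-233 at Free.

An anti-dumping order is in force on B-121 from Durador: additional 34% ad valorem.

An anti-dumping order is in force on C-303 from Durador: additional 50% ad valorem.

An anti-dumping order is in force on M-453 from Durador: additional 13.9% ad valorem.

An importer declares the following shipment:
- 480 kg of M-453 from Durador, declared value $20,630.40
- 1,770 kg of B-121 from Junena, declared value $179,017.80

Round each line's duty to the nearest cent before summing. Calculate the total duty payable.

Line 1 (M-453, Durador, 480 kg, $20,630.40):
Base rate for M-453 is 19.5% + $2.10/kg.
Additional duty on M-453 from Durador: +13.9%. Applied ad valorem rate: 19.5% + 13.9% = 33.4%.
Duty = $20,630.40 × 33.4% + 480 × $2.10 = $7,898.55.
Line 2 (B-121, Junena, 1,770 kg, $179,017.80):
Base rate for B-121 is 21%.
Origin Junena qualifies under the Casistan–Junena agreement and B-121 is covered: preferential rate Free applies instead.
The additional-duty order on B-121 targets Durador, not Junena; it does not apply.
Duty = $179,017.80 × 0% = $0.00.
Total = $7,898.55 + $0.00 = $7,898.55.

$7,898.55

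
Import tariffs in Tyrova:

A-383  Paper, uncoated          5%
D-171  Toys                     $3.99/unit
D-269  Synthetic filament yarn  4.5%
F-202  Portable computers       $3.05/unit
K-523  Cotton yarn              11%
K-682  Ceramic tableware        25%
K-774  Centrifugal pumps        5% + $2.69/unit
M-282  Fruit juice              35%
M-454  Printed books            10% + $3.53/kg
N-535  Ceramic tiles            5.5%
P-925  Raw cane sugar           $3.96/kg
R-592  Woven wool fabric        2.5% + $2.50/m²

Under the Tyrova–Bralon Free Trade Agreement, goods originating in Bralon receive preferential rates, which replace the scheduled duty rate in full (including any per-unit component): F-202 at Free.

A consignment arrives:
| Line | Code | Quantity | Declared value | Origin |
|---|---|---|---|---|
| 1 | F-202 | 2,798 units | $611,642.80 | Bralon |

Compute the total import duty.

$0.00

Line 1 (F-202, Bralon, 2,798 units, $611,642.80):
Base rate for F-202 is $3.05/unit.
Origin Bralon qualifies under the Tyrova–Bralon agreement and F-202 is covered: preferential rate Free applies instead.
Duty = $611,642.80 × 0% = $0.00.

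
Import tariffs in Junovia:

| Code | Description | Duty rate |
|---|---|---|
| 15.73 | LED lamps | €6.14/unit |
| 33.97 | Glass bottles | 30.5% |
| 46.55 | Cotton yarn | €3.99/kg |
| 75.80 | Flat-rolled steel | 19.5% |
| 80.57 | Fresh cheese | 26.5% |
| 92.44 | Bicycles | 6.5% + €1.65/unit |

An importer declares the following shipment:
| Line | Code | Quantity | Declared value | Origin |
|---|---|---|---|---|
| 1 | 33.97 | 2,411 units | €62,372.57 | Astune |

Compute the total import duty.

€19,023.63

Line 1 (33.97, Astune, 2,411 units, €62,372.57):
Base rate for 33.97 is 30.5%.
Duty = €62,372.57 × 30.5% = €19,023.63.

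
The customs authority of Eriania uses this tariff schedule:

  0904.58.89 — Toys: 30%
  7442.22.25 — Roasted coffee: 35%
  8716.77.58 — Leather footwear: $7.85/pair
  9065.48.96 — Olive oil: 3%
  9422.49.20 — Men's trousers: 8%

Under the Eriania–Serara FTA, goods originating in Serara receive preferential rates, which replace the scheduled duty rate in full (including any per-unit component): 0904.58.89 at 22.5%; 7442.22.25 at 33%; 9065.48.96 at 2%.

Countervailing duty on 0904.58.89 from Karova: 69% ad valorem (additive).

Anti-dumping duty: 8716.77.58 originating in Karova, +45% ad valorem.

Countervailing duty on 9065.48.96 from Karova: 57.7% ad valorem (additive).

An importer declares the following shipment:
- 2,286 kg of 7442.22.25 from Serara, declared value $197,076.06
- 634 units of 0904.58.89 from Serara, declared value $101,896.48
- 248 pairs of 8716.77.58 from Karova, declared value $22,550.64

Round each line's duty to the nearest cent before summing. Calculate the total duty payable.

$100,056.40

Line 1 (7442.22.25, Serara, 2,286 kg, $197,076.06):
Base rate for 7442.22.25 is 35%.
Origin Serara qualifies under the Eriania–Serara agreement and 7442.22.25 is covered: preferential rate 33% applies instead.
Duty = $197,076.06 × 33% = $65,035.10.
Line 2 (0904.58.89, Serara, 634 units, $101,896.48):
Base rate for 0904.58.89 is 30%.
Origin Serara qualifies under the Eriania–Serara agreement and 0904.58.89 is covered: preferential rate 22.5% applies instead.
The additional-duty order on 0904.58.89 targets Karova, not Serara; it does not apply.
Duty = $101,896.48 × 22.5% = $22,926.71.
Line 3 (8716.77.58, Karova, 248 pairs, $22,550.64):
Base rate for 8716.77.58 is $7.85/pair.
Additional duty on 8716.77.58 from Karova: +45% ad valorem. Applied ad valorem rate = 45%.
Duty = $22,550.64 × 45% + 248 × $7.85 = $12,094.59.
Total = $65,035.10 + $22,926.71 + $12,094.59 = $100,056.40.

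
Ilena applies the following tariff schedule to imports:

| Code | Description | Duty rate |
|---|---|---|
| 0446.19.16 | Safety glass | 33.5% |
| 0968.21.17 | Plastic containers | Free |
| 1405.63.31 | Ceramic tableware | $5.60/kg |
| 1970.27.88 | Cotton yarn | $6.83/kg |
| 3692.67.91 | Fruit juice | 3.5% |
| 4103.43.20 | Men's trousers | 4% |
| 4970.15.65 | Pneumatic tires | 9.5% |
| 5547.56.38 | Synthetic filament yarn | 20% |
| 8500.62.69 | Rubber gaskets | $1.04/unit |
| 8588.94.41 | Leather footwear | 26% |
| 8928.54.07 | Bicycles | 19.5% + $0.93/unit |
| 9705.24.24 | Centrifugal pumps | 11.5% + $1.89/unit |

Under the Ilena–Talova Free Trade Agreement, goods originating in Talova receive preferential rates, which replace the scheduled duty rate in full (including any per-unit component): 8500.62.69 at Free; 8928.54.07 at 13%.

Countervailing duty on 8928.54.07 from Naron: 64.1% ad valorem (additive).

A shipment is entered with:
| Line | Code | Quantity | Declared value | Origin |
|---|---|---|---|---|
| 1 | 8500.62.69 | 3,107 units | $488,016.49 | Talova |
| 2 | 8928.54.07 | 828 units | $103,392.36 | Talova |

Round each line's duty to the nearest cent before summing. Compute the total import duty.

Line 1 (8500.62.69, Talova, 3,107 units, $488,016.49):
Base rate for 8500.62.69 is $1.04/unit.
Origin Talova qualifies under the Ilena–Talova agreement and 8500.62.69 is covered: preferential rate Free applies instead.
Duty = $488,016.49 × 0% = $0.00.
Line 2 (8928.54.07, Talova, 828 units, $103,392.36):
Base rate for 8928.54.07 is 19.5% + $0.93/unit.
Origin Talova qualifies under the Ilena–Talova agreement and 8928.54.07 is covered: preferential rate 13% applies instead.
The additional-duty order on 8928.54.07 targets Naron, not Talova; it does not apply.
Duty = $103,392.36 × 13% = $13,441.01.
Total = $0.00 + $13,441.01 = $13,441.01.

$13,441.01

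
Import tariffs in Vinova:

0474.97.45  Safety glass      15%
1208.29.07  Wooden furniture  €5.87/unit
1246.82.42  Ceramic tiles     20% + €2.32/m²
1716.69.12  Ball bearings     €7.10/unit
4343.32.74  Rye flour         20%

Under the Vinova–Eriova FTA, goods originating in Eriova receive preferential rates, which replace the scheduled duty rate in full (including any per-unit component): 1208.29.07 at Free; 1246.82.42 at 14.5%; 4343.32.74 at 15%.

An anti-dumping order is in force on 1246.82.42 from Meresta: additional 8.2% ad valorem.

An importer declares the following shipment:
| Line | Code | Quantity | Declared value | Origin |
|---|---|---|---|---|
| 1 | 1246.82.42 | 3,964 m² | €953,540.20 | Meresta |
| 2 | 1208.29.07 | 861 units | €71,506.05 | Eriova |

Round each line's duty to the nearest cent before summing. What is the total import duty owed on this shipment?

€278,094.82

Line 1 (1246.82.42, Meresta, 3,964 m², €953,540.20):
Base rate for 1246.82.42 is 20% + €2.32/m².
1246.82.42 has an FTA preferential rate, but origin Meresta is not Eriova; base rate stands.
Additional duty on 1246.82.42 from Meresta: +8.2%. Applied ad valorem rate: 20% + 8.2% = 28.2%.
Duty = €953,540.20 × 28.2% + 3,964 × €2.32 = €278,094.82.
Line 2 (1208.29.07, Eriova, 861 units, €71,506.05):
Base rate for 1208.29.07 is €5.87/unit.
Origin Eriova qualifies under the Vinova–Eriova agreement and 1208.29.07 is covered: preferential rate Free applies instead.
Duty = €71,506.05 × 0% = €0.00.
Total = €278,094.82 + €0.00 = €278,094.82.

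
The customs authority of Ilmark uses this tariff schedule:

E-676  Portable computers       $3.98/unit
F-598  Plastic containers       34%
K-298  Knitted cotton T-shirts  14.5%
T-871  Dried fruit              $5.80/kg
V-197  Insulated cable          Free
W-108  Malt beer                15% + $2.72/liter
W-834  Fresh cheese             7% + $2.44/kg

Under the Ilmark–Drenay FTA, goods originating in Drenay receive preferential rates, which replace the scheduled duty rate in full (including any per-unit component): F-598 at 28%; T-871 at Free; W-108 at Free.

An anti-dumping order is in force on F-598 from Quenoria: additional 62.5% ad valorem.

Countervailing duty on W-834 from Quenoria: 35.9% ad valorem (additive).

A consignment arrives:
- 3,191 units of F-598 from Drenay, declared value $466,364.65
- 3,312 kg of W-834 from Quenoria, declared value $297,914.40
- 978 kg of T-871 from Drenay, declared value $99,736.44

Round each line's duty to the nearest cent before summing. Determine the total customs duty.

$266,468.66

Line 1 (F-598, Drenay, 3,191 units, $466,364.65):
Base rate for F-598 is 34%.
Origin Drenay qualifies under the Ilmark–Drenay agreement and F-598 is covered: preferential rate 28% applies instead.
The additional-duty order on F-598 targets Quenoria, not Drenay; it does not apply.
Duty = $466,364.65 × 28% = $130,582.10.
Line 2 (W-834, Quenoria, 3,312 kg, $297,914.40):
Base rate for W-834 is 7% + $2.44/kg.
Additional duty on W-834 from Quenoria: +35.9%. Applied ad valorem rate: 7% + 35.9% = 42.9%.
Duty = $297,914.40 × 42.9% + 3,312 × $2.44 = $135,886.56.
Line 3 (T-871, Drenay, 978 kg, $99,736.44):
Base rate for T-871 is $5.80/kg.
Origin Drenay qualifies under the Ilmark–Drenay agreement and T-871 is covered: preferential rate Free applies instead.
Duty = $99,736.44 × 0% = $0.00.
Total = $130,582.10 + $135,886.56 + $0.00 = $266,468.66.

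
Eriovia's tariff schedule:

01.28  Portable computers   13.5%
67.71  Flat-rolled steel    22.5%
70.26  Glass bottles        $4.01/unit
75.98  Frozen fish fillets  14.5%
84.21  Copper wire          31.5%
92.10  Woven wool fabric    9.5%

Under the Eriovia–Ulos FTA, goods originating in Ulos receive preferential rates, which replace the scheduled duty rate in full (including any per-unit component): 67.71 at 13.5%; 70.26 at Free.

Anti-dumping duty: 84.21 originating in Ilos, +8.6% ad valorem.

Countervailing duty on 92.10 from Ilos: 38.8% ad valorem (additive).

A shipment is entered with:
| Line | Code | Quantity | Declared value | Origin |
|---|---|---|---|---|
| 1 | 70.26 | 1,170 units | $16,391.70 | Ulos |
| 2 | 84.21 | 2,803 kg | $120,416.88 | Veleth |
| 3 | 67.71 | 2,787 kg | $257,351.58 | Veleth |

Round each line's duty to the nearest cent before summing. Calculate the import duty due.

$95,835.43

Line 1 (70.26, Ulos, 1,170 units, $16,391.70):
Base rate for 70.26 is $4.01/unit.
Origin Ulos qualifies under the Eriovia–Ulos agreement and 70.26 is covered: preferential rate Free applies instead.
Duty = $16,391.70 × 0% = $0.00.
Line 2 (84.21, Veleth, 2,803 kg, $120,416.88):
Base rate for 84.21 is 31.5%.
The additional-duty order on 84.21 targets Ilos, not Veleth; it does not apply.
Duty = $120,416.88 × 31.5% = $37,931.32.
Line 3 (67.71, Veleth, 2,787 kg, $257,351.58):
Base rate for 67.71 is 22.5%.
67.71 has an FTA preferential rate, but origin Veleth is not Ulos; base rate stands.
Duty = $257,351.58 × 22.5% = $57,904.11.
Total = $0.00 + $37,931.32 + $57,904.11 = $95,835.43.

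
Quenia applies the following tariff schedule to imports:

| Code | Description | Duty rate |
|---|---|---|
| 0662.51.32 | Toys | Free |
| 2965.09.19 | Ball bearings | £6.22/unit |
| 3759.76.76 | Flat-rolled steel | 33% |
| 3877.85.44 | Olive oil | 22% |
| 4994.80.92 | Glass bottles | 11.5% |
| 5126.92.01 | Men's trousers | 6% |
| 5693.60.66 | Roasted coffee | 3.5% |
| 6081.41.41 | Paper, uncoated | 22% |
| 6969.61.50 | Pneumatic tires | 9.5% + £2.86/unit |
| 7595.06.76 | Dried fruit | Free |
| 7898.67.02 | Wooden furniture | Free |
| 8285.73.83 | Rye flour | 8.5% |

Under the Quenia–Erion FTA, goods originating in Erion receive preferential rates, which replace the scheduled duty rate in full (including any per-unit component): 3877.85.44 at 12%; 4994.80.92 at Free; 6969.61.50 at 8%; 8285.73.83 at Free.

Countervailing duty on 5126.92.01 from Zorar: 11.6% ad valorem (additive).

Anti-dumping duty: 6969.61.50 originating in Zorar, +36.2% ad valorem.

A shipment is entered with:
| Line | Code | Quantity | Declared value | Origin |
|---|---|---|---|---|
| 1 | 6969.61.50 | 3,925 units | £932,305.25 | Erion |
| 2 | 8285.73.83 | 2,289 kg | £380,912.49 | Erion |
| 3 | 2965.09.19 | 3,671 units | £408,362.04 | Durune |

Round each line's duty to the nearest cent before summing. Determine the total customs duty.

£97,418.04

Line 1 (6969.61.50, Erion, 3,925 units, £932,305.25):
Base rate for 6969.61.50 is 9.5% + £2.86/unit.
Origin Erion qualifies under the Quenia–Erion agreement and 6969.61.50 is covered: preferential rate 8% applies instead.
The additional-duty order on 6969.61.50 targets Zorar, not Erion; it does not apply.
Duty = £932,305.25 × 8% = £74,584.42.
Line 2 (8285.73.83, Erion, 2,289 kg, £380,912.49):
Base rate for 8285.73.83 is 8.5%.
Origin Erion qualifies under the Quenia–Erion agreement and 8285.73.83 is covered: preferential rate Free applies instead.
Duty = £380,912.49 × 0% = £0.00.
Line 3 (2965.09.19, Durune, 3,671 units, £408,362.04):
Base rate for 2965.09.19 is £6.22/unit.
Duty = 3,671 × £6.22 = £22,833.62.
Total = £74,584.42 + £0.00 + £22,833.62 = £97,418.04.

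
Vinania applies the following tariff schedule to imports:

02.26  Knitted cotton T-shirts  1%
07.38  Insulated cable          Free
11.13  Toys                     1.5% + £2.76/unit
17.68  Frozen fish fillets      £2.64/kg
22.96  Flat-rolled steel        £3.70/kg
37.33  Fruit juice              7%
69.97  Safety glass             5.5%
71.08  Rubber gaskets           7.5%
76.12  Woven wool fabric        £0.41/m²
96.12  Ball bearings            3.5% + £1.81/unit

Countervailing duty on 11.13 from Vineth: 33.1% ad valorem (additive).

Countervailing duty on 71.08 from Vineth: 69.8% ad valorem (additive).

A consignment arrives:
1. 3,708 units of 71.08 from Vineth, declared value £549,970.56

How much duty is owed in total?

Line 1 (71.08, Vineth, 3,708 units, £549,970.56):
Base rate for 71.08 is 7.5%.
Additional duty on 71.08 from Vineth: +69.8%. Applied ad valorem rate: 7.5% + 69.8% = 77.3%.
Duty = £549,970.56 × 77.3% = £425,127.24.

£425,127.24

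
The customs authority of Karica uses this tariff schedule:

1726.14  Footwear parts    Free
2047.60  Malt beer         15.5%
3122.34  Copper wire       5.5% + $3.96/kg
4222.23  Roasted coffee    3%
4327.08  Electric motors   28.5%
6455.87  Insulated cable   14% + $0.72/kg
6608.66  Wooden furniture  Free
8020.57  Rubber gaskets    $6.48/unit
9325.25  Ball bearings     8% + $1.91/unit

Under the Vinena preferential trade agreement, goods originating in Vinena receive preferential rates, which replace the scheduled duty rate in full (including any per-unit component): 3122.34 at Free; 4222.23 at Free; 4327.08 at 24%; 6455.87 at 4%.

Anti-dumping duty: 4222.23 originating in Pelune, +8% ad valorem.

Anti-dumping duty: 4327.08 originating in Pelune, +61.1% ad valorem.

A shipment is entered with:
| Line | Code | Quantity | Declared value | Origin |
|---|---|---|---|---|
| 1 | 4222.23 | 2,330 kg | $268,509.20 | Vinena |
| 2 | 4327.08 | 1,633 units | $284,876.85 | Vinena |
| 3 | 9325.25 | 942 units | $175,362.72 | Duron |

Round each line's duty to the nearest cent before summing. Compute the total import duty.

Line 1 (4222.23, Vinena, 2,330 kg, $268,509.20):
Base rate for 4222.23 is 3%.
Origin Vinena qualifies under the Karica–Vinena agreement and 4222.23 is covered: preferential rate Free applies instead.
The additional-duty order on 4222.23 targets Pelune, not Vinena; it does not apply.
Duty = $268,509.20 × 0% = $0.00.
Line 2 (4327.08, Vinena, 1,633 units, $284,876.85):
Base rate for 4327.08 is 28.5%.
Origin Vinena qualifies under the Karica–Vinena agreement and 4327.08 is covered: preferential rate 24% applies instead.
The additional-duty order on 4327.08 targets Pelune, not Vinena; it does not apply.
Duty = $284,876.85 × 24% = $68,370.44.
Line 3 (9325.25, Duron, 942 units, $175,362.72):
Base rate for 9325.25 is 8% + $1.91/unit.
Duty = $175,362.72 × 8% + 942 × $1.91 = $15,828.24.
Total = $0.00 + $68,370.44 + $15,828.24 = $84,198.68.

$84,198.68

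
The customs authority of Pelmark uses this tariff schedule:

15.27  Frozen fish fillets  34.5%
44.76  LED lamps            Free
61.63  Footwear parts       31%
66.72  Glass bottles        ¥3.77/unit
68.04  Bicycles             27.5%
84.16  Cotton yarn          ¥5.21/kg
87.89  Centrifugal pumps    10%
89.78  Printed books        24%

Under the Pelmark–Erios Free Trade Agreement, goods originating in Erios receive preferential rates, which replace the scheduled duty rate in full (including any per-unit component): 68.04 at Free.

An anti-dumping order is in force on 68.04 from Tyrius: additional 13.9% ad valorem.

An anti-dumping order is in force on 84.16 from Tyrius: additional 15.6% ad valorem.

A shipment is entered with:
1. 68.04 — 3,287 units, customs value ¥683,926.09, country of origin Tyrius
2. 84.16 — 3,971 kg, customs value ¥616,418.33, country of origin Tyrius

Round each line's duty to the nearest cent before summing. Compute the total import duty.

¥399,995.57

Line 1 (68.04, Tyrius, 3,287 units, ¥683,926.09):
Base rate for 68.04 is 27.5%.
68.04 has an FTA preferential rate, but origin Tyrius is not Erios; base rate stands.
Additional duty on 68.04 from Tyrius: +13.9%. Applied ad valorem rate: 27.5% + 13.9% = 41.4%.
Duty = ¥683,926.09 × 41.4% = ¥283,145.40.
Line 2 (84.16, Tyrius, 3,971 kg, ¥616,418.33):
Base rate for 84.16 is ¥5.21/kg.
Additional duty on 84.16 from Tyrius: +15.6% ad valorem. Applied ad valorem rate = 15.6%.
Duty = ¥616,418.33 × 15.6% + 3,971 × ¥5.21 = ¥116,850.17.
Total = ¥283,145.40 + ¥116,850.17 = ¥399,995.57.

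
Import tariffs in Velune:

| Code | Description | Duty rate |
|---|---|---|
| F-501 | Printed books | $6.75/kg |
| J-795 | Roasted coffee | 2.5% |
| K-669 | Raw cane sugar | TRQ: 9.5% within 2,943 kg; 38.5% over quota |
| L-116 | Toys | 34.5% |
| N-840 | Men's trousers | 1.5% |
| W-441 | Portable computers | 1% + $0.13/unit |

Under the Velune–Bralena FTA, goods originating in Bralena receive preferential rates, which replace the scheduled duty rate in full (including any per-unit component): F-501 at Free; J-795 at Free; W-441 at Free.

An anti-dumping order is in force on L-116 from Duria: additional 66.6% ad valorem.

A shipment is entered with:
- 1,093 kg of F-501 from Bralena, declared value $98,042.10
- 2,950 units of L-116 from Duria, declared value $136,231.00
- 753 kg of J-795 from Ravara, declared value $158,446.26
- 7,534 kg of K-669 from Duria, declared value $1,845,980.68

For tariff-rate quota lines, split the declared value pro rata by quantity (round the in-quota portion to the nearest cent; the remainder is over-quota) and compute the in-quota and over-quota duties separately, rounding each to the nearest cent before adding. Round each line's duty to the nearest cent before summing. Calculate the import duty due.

$643,276.05

Line 1 (F-501, Bralena, 1,093 kg, $98,042.10):
Base rate for F-501 is $6.75/kg.
Origin Bralena qualifies under the Velune–Bralena agreement and F-501 is covered: preferential rate Free applies instead.
Duty = $98,042.10 × 0% = $0.00.
Line 2 (L-116, Duria, 2,950 units, $136,231.00):
Base rate for L-116 is 34.5%.
Additional duty on L-116 from Duria: +66.6%. Applied ad valorem rate: 34.5% + 66.6% = 101.1%.
Duty = $136,231.00 × 101.1% = $137,729.54.
Line 3 (J-795, Ravara, 753 kg, $158,446.26):
Base rate for J-795 is 2.5%.
J-795 has an FTA preferential rate, but origin Ravara is not Bralena; base rate stands.
Duty = $158,446.26 × 2.5% = $3,961.16.
Line 4 (K-669, Duria, 7,534 kg, $1,845,980.68):
Code K-669 is under a tariff-rate quota (threshold 2,943 kg). In-quota: 2,943 kg at 9.5%; over-quota: 4,591 kg at 38.5%.
Pro-rata value split: in-quota = $1,845,980.68 × 2,943/7,534 = $721,093.86; over-quota = $1,845,980.68 − $721,093.86 = $1,124,886.82.
In-quota duty = $721,093.86 × 9.5% = $68,503.92. Over-quota duty = $1,124,886.82 × 38.5% = $433,081.43.
Line duty = $68,503.92 + $433,081.43 = $501,585.35.
Total = $0.00 + $137,729.54 + $3,961.16 + $501,585.35 = $643,276.05.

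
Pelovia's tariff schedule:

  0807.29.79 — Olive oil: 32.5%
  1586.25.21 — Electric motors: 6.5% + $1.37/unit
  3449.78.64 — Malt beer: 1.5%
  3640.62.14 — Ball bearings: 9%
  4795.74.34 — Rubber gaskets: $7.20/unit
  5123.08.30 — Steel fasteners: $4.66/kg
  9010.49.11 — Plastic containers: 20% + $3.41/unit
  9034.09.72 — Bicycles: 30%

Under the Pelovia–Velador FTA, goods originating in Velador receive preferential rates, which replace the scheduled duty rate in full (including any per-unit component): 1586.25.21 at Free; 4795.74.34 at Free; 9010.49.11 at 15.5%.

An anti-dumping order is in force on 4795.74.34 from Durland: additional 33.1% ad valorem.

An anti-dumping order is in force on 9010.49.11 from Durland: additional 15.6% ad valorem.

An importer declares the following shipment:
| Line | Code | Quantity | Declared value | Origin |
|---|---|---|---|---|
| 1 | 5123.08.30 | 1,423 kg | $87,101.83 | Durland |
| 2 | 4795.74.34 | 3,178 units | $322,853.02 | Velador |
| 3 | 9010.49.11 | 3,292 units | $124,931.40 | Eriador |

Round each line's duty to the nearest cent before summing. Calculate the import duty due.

$42,843.18

Line 1 (5123.08.30, Durland, 1,423 kg, $87,101.83):
Base rate for 5123.08.30 is $4.66/kg.
Duty = 1,423 × $4.66 = $6,631.18.
Line 2 (4795.74.34, Velador, 3,178 units, $322,853.02):
Base rate for 4795.74.34 is $7.20/unit.
Origin Velador qualifies under the Pelovia–Velador agreement and 4795.74.34 is covered: preferential rate Free applies instead.
The additional-duty order on 4795.74.34 targets Durland, not Velador; it does not apply.
Duty = $322,853.02 × 0% = $0.00.
Line 3 (9010.49.11, Eriador, 3,292 units, $124,931.40):
Base rate for 9010.49.11 is 20% + $3.41/unit.
9010.49.11 has an FTA preferential rate, but origin Eriador is not Velador; base rate stands.
The additional-duty order on 9010.49.11 targets Durland, not Eriador; it does not apply.
Duty = $124,931.40 × 20% + 3,292 × $3.41 = $36,212.00.
Total = $6,631.18 + $0.00 + $36,212.00 = $42,843.18.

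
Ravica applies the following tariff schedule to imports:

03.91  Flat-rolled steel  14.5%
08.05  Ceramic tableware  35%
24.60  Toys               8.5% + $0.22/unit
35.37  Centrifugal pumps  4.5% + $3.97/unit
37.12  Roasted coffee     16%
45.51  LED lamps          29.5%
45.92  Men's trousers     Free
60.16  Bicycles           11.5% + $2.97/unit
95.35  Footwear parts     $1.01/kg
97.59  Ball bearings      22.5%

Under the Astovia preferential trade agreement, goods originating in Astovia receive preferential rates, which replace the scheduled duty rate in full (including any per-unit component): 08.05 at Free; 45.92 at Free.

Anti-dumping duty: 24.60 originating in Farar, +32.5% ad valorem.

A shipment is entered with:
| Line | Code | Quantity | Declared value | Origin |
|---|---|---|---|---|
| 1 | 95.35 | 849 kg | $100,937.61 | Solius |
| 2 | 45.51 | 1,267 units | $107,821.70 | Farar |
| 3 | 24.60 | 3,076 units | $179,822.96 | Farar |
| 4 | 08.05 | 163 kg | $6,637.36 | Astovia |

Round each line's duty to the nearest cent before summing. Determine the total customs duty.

$107,069.02

Line 1 (95.35, Solius, 849 kg, $100,937.61):
Base rate for 95.35 is $1.01/kg.
Duty = 849 × $1.01 = $857.49.
Line 2 (45.51, Farar, 1,267 units, $107,821.70):
Base rate for 45.51 is 29.5%.
Duty = $107,821.70 × 29.5% = $31,807.40.
Line 3 (24.60, Farar, 3,076 units, $179,822.96):
Base rate for 24.60 is 8.5% + $0.22/unit.
Additional duty on 24.60 from Farar: +32.5%. Applied ad valorem rate: 8.5% + 32.5% = 41%.
Duty = $179,822.96 × 41% + 3,076 × $0.22 = $74,404.13.
Line 4 (08.05, Astovia, 163 kg, $6,637.36):
Base rate for 08.05 is 35%.
Origin Astovia qualifies under the Ravica–Astovia agreement and 08.05 is covered: preferential rate Free applies instead.
Duty = $6,637.36 × 0% = $0.00.
Total = $857.49 + $31,807.40 + $74,404.13 + $0.00 = $107,069.02.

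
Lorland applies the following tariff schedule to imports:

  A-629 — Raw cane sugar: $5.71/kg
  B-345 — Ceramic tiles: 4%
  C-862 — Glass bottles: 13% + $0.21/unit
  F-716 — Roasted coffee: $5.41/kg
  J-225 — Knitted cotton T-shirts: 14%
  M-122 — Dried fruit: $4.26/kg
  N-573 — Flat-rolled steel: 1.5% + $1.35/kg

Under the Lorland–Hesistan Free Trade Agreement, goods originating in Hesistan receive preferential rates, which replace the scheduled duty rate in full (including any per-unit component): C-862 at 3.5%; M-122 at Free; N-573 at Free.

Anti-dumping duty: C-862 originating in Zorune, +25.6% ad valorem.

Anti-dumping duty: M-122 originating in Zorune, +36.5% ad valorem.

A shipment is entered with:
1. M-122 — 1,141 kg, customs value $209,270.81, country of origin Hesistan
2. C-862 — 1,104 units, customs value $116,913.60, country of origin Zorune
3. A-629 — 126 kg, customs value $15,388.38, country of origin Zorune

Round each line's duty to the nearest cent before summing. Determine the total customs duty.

$46,079.95

Line 1 (M-122, Hesistan, 1,141 kg, $209,270.81):
Base rate for M-122 is $4.26/kg.
Origin Hesistan qualifies under the Lorland–Hesistan agreement and M-122 is covered: preferential rate Free applies instead.
The additional-duty order on M-122 targets Zorune, not Hesistan; it does not apply.
Duty = $209,270.81 × 0% = $0.00.
Line 2 (C-862, Zorune, 1,104 units, $116,913.60):
Base rate for C-862 is 13% + $0.21/unit.
C-862 has an FTA preferential rate, but origin Zorune is not Hesistan; base rate stands.
Additional duty on C-862 from Zorune: +25.6%. Applied ad valorem rate: 13% + 25.6% = 38.6%.
Duty = $116,913.60 × 38.6% + 1,104 × $0.21 = $45,360.49.
Line 3 (A-629, Zorune, 126 kg, $15,388.38):
Base rate for A-629 is $5.71/kg.
Duty = 126 × $5.71 = $719.46.
Total = $0.00 + $45,360.49 + $719.46 = $46,079.95.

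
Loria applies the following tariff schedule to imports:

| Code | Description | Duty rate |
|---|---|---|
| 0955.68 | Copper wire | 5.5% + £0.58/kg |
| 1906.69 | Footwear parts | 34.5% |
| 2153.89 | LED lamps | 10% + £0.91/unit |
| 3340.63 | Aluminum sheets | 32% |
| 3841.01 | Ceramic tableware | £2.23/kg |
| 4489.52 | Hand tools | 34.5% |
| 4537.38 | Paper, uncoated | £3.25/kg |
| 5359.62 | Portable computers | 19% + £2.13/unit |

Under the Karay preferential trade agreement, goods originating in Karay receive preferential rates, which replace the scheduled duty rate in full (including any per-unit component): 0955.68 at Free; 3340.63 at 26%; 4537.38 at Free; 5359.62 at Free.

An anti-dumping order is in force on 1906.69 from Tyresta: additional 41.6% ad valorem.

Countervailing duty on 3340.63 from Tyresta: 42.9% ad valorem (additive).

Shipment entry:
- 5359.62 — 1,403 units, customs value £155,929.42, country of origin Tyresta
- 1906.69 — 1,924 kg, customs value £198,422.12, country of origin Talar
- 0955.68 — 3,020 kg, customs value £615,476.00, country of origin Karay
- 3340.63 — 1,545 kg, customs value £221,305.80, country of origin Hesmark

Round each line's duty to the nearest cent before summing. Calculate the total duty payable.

Line 1 (5359.62, Tyresta, 1,403 units, £155,929.42):
Base rate for 5359.62 is 19% + £2.13/unit.
5359.62 has an FTA preferential rate, but origin Tyresta is not Karay; base rate stands.
Duty = £155,929.42 × 19% + 1,403 × £2.13 = £32,614.98.
Line 2 (1906.69, Talar, 1,924 kg, £198,422.12):
Base rate for 1906.69 is 34.5%.
The additional-duty order on 1906.69 targets Tyresta, not Talar; it does not apply.
Duty = £198,422.12 × 34.5% = £68,455.63.
Line 3 (0955.68, Karay, 3,020 kg, £615,476.00):
Base rate for 0955.68 is 5.5% + £0.58/kg.
Origin Karay qualifies under the Loria–Karay agreement and 0955.68 is covered: preferential rate Free applies instead.
Duty = £615,476.00 × 0% = £0.00.
Line 4 (3340.63, Hesmark, 1,545 kg, £221,305.80):
Base rate for 3340.63 is 32%.
3340.63 has an FTA preferential rate, but origin Hesmark is not Karay; base rate stands.
The additional-duty order on 3340.63 targets Tyresta, not Hesmark; it does not apply.
Duty = £221,305.80 × 32% = £70,817.86.
Total = £32,614.98 + £68,455.63 + £0.00 + £70,817.86 = £171,888.47.

£171,888.47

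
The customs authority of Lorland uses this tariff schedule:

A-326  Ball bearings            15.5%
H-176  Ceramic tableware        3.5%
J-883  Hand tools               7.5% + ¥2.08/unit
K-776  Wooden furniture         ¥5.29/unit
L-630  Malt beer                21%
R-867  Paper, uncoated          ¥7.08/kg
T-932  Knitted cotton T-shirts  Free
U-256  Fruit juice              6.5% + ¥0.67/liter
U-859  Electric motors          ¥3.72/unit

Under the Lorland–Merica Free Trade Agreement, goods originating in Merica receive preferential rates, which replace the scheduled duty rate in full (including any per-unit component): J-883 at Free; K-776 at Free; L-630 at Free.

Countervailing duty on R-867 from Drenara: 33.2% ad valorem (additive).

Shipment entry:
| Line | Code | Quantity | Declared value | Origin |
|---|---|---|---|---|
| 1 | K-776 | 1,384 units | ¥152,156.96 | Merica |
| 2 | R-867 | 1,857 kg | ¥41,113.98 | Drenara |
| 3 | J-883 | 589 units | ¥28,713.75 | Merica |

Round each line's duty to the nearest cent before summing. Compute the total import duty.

Line 1 (K-776, Merica, 1,384 units, ¥152,156.96):
Base rate for K-776 is ¥5.29/unit.
Origin Merica qualifies under the Lorland–Merica agreement and K-776 is covered: preferential rate Free applies instead.
Duty = ¥152,156.96 × 0% = ¥0.00.
Line 2 (R-867, Drenara, 1,857 kg, ¥41,113.98):
Base rate for R-867 is ¥7.08/kg.
Additional duty on R-867 from Drenara: +33.2% ad valorem. Applied ad valorem rate = 33.2%.
Duty = ¥41,113.98 × 33.2% + 1,857 × ¥7.08 = ¥26,797.40.
Line 3 (J-883, Merica, 589 units, ¥28,713.75):
Base rate for J-883 is 7.5% + ¥2.08/unit.
Origin Merica qualifies under the Lorland–Merica agreement and J-883 is covered: preferential rate Free applies instead.
Duty = ¥28,713.75 × 0% = ¥0.00.
Total = ¥0.00 + ¥26,797.40 + ¥0.00 = ¥26,797.40.

¥26,797.40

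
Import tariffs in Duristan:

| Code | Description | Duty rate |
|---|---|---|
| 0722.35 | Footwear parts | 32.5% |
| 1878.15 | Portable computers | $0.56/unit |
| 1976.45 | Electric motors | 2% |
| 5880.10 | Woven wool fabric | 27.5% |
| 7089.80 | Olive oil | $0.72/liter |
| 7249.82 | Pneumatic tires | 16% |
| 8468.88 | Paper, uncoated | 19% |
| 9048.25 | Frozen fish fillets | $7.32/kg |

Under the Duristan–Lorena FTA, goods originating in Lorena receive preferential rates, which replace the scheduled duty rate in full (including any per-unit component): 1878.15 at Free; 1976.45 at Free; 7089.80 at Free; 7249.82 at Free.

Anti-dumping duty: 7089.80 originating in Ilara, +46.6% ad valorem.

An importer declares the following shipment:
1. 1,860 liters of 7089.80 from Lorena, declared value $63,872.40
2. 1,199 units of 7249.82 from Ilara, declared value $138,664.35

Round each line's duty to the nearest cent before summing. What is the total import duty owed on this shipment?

$22,186.30

Line 1 (7089.80, Lorena, 1,860 liters, $63,872.40):
Base rate for 7089.80 is $0.72/liter.
Origin Lorena qualifies under the Duristan–Lorena agreement and 7089.80 is covered: preferential rate Free applies instead.
The additional-duty order on 7089.80 targets Ilara, not Lorena; it does not apply.
Duty = $63,872.40 × 0% = $0.00.
Line 2 (7249.82, Ilara, 1,199 units, $138,664.35):
Base rate for 7249.82 is 16%.
7249.82 has an FTA preferential rate, but origin Ilara is not Lorena; base rate stands.
Duty = $138,664.35 × 16% = $22,186.30.
Total = $0.00 + $22,186.30 = $22,186.30.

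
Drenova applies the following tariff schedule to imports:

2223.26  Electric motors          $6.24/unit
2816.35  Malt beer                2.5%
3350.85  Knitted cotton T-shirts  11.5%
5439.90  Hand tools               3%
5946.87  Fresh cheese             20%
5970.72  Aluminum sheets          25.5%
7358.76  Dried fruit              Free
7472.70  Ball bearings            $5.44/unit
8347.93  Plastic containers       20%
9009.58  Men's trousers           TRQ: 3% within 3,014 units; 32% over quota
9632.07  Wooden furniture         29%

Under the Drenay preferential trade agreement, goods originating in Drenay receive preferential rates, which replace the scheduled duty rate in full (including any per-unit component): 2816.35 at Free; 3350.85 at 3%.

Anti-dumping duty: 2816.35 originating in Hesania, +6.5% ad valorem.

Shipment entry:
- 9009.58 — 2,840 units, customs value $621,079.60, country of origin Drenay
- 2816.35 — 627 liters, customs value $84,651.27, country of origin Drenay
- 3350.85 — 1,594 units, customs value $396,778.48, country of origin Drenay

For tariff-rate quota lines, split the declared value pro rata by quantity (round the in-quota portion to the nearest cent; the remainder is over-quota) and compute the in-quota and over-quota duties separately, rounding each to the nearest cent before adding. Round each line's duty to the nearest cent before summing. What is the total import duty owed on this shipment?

$30,535.74

Line 1 (9009.58, Drenay, 2,840 units, $621,079.60):
Code 9009.58 is under a tariff-rate quota (threshold 3,014 units). Quantity 2,840 units is within the quota, so the in-quota rate 3% applies to the full value.
Duty = $621,079.60 × 3% = $18,632.39.
Line 2 (2816.35, Drenay, 627 liters, $84,651.27):
Base rate for 2816.35 is 2.5%.
Origin Drenay qualifies under the Drenova–Drenay agreement and 2816.35 is covered: preferential rate Free applies instead.
The additional-duty order on 2816.35 targets Hesania, not Drenay; it does not apply.
Duty = $84,651.27 × 0% = $0.00.
Line 3 (3350.85, Drenay, 1,594 units, $396,778.48):
Base rate for 3350.85 is 11.5%.
Origin Drenay qualifies under the Drenova–Drenay agreement and 3350.85 is covered: preferential rate 3% applies instead.
Duty = $396,778.48 × 3% = $11,903.35.
Total = $18,632.39 + $0.00 + $11,903.35 = $30,535.74.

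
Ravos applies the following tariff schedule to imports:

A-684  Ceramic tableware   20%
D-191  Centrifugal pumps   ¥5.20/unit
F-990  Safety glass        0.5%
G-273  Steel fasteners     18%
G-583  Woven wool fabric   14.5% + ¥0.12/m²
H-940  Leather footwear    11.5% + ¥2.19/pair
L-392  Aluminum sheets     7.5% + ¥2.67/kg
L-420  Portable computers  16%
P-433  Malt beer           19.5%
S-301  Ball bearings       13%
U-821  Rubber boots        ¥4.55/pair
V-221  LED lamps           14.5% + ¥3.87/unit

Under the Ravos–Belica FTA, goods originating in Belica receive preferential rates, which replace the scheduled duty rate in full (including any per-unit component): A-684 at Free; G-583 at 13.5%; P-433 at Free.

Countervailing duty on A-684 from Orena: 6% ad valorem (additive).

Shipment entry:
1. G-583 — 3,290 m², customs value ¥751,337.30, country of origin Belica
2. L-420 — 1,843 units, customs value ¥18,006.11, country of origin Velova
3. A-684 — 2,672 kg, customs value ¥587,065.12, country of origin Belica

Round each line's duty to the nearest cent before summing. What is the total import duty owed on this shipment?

¥104,311.52

Line 1 (G-583, Belica, 3,290 m², ¥751,337.30):
Base rate for G-583 is 14.5% + ¥0.12/m².
Origin Belica qualifies under the Ravos–Belica agreement and G-583 is covered: preferential rate 13.5% applies instead.
Duty = ¥751,337.30 × 13.5% = ¥101,430.54.
Line 2 (L-420, Velova, 1,843 units, ¥18,006.11):
Base rate for L-420 is 16%.
Duty = ¥18,006.11 × 16% = ¥2,880.98.
Line 3 (A-684, Belica, 2,672 kg, ¥587,065.12):
Base rate for A-684 is 20%.
Origin Belica qualifies under the Ravos–Belica agreement and A-684 is covered: preferential rate Free applies instead.
The additional-duty order on A-684 targets Orena, not Belica; it does not apply.
Duty = ¥587,065.12 × 0% = ¥0.00.
Total = ¥101,430.54 + ¥2,880.98 + ¥0.00 = ¥104,311.52.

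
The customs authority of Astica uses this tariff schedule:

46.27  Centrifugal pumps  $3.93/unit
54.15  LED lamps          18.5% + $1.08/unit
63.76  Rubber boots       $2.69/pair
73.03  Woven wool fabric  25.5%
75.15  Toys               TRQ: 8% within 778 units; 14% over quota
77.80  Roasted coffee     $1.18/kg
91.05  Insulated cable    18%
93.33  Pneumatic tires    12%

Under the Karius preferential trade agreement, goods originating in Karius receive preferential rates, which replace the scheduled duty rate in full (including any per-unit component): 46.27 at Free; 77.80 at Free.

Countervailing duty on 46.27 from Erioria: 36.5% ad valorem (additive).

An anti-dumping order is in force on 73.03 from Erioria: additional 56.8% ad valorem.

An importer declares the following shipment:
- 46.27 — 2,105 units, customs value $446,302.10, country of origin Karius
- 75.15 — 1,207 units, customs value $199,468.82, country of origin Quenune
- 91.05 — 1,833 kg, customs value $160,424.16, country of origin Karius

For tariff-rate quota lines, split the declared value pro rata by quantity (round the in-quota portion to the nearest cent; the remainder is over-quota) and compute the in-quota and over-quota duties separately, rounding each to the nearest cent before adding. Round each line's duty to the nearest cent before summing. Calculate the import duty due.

Line 1 (46.27, Karius, 2,105 units, $446,302.10):
Base rate for 46.27 is $3.93/unit.
Origin Karius qualifies under the Astica–Karius agreement and 46.27 is covered: preferential rate Free applies instead.
The additional-duty order on 46.27 targets Erioria, not Karius; it does not apply.
Duty = $446,302.10 × 0% = $0.00.
Line 2 (75.15, Quenune, 1,207 units, $199,468.82):
Code 75.15 is under a tariff-rate quota (threshold 778 units). In-quota: 778 units at 8%; over-quota: 429 units at 14%.
Pro-rata value split: in-quota = $199,468.82 × 778/1,207 = $128,572.28; over-quota = $199,468.82 − $128,572.28 = $70,896.54.
In-quota duty = $128,572.28 × 8% = $10,285.78. Over-quota duty = $70,896.54 × 14% = $9,925.52.
Line duty = $10,285.78 + $9,925.52 = $20,211.30.
Line 3 (91.05, Karius, 1,833 kg, $160,424.16):
Base rate for 91.05 is 18%.
Origin Karius is the FTA partner but 91.05 is not on the preference list; base rate stands.
Duty = $160,424.16 × 18% = $28,876.35.
Total = $0.00 + $20,211.30 + $28,876.35 = $49,087.65.

$49,087.65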